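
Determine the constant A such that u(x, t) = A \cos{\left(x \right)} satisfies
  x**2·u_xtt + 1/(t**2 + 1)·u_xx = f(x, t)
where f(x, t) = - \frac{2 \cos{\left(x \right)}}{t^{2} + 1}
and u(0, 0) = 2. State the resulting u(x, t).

Substitute the ansatz u = A \cos{\left(x \right)} into the left-hand side.
Derivatives of the ansatz:
  u_xtt = 0
  u_xx = - A \cos{\left(x \right)}
Term by term:
  x**2·u_xtt = 0
  1/(t**2 + 1)·u_xx = - \frac{A \cos{\left(x \right)}}{t^{2} + 1}
So the left-hand side equals
  - \frac{A \cos{\left(x \right)}}{t^{2} + 1}
This must equal f(x, t) = - \frac{2 \cos{\left(x \right)}}{t^{2} + 1} identically.
Matching coefficients of the independent functions:
  [\frac{\cos{\left(x \right)}}{t^{2} + 1}]:  - A = -2
Solving: A = 2.
Check against the point condition:
  u(0, 0) = 2  ⟹  A = 2  ✓
Hence u(x, t) = 2 \cos{\left(x \right)}.

Answer: u(x, t) = 2 \cos{\left(x \right)}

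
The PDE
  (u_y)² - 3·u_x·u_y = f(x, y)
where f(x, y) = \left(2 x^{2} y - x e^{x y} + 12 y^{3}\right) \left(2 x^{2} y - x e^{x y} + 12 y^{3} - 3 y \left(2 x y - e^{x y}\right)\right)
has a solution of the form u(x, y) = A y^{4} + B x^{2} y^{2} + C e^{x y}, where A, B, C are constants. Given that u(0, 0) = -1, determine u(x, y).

Answer: u(x, y) = x^{2} y^{2} + 3 y^{4} - e^{x y}

Derivation:
Substitute the ansatz u = A y^{4} + B x^{2} y^{2} + C e^{x y} into the left-hand side.
Derivatives of the ansatz:
  u_y = 4 A y^{3} + 2 B x^{2} y + C x e^{x y}
  u_x = 2 B x y^{2} + C y e^{x y}
Term by term:
  (u_y)² = 16 A^{2} y^{6} + 16 A B x^{2} y^{4} + 8 A C x y^{3} e^{x y} + 4 B^{2} x^{4} y^{2} + 4 B C x^{3} y e^{x y} + C^{2} x^{2} e^{2 x y}
  -3·u_x·u_y = - 24 A B x y^{5} - 12 A C y^{4} e^{x y} - 12 B^{2} x^{3} y^{3} - 12 B C x^{2} y^{2} e^{x y} - 3 C^{2} x y e^{2 x y}
So the left-hand side equals
  16 A^{2} y^{6} + 16 A B x^{2} y^{4} - 24 A B x y^{5} + 8 A C x y^{3} e^{x y} - 12 A C y^{4} e^{x y} + 4 B^{2} x^{4} y^{2} - 12 B^{2} x^{3} y^{3} + 4 B C x^{3} y e^{x y} - 12 B C x^{2} y^{2} e^{x y} + C^{2} x^{2} e^{2 x y} - 3 C^{2} x y e^{2 x y}
This must equal f(x, y) identically; expanded, f = 4 x^{4} y^{2} - 12 x^{3} y^{3} - 4 x^{3} y e^{x y} + 48 x^{2} y^{4} + 12 x^{2} y^{2} e^{x y} + x^{2} e^{2 x y} - 72 x y^{5} - 24 x y^{3} e^{x y} - 3 x y e^{2 x y} + 144 y^{6} + 36 y^{4} e^{x y}.
Matching coefficients of the independent functions:
  [y^{6}]:  16 A^{2} = 144
  [x y^{5}]:  - 24 A B = -72
  [x^{2} y^{4}]:  16 A B = 48
  [x^{2} e^{2 x y}]:  C^{2} = 1
  [x^{3} y^{3}]:  - 12 B^{2} = -12
  [x^{4} y^{2}]:  4 B^{2} = 4
  [y^{4} e^{x y}]:  - 12 A C = 36
  [x y e^{2 x y}]:  - 3 C^{2} = -3
  [x y^{3} e^{x y}]:  8 A C = -24
  [x^{2} y^{2} e^{x y}]:  - 12 B C = 12
  [x^{3} y e^{x y}]:  4 B C = -4
These equations allow (A, B, C) = (-3, -1, 1) or (3, 1, -1).
Impose the point condition(s):
  u(0, 0) = -1  ⟹  C = -1
Only A = 3, B = 1, C = -1 satisfies everything.
Hence u(x, y) = x^{2} y^{2} + 3 y^{4} - e^{x y}.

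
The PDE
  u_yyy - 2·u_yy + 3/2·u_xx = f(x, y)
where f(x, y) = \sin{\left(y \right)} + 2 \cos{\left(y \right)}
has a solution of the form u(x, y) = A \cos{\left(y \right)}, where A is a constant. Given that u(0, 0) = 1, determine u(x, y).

Substitute the ansatz u = A \cos{\left(y \right)} into the left-hand side.
Derivatives of the ansatz:
  u_yyy = A \sin{\left(y \right)}
  u_yy = - A \cos{\left(y \right)}
  u_xx = 0
Term by term:
  u_yyy = A \sin{\left(y \right)}
  -2·u_yy = 2 A \cos{\left(y \right)}
  3/2·u_xx = 0
So the left-hand side equals
  A \sin{\left(y \right)} + 2 A \cos{\left(y \right)}
This must equal f(x, y) = \sin{\left(y \right)} + 2 \cos{\left(y \right)} identically.
Matching coefficients of the independent functions:
  [\sin{\left(y \right)}]:  A = 1
  [\cos{\left(y \right)}]:  2 A = 2
Solving: A = 1.
Check against the point condition:
  u(0, 0) = 1  ⟹  A = 1  ✓
Hence u(x, y) = \cos{\left(y \right)}.

Answer: u(x, y) = \cos{\left(y \right)}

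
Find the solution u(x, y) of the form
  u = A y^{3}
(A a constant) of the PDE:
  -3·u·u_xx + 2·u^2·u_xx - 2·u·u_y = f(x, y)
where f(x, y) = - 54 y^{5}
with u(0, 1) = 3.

Substitute the ansatz u = A y^{3} into the left-hand side.
Derivatives of the ansatz:
  u_xx = 0
  u_y = 3 A y^{2}
Term by term:
  -3·u·u_xx = 0
  2·u^2·u_xx = 0
  -2·u·u_y = - 6 A^{2} y^{5}
So the left-hand side equals
  - 6 A^{2} y^{5}
This must equal f(x, y) = - 54 y^{5} identically.
Matching coefficients of the independent functions:
  [y^{5}]:  - 6 A^{2} = -54
These equations allow (A) = (-3) or (3).
Impose the point condition(s):
  u(0, 1) = 3  ⟹  A = 3
Only A = 3 satisfies everything.
Hence u(x, y) = 3 y^{3}.

Answer: u(x, y) = 3 y^{3}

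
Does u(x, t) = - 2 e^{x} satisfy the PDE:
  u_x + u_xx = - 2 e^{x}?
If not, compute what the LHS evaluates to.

Evaluate each term of the left-hand side for u = - 2 e^{x}.
Derivatives:
  u_x = - 2 e^{x}
  u_xx = - 2 e^{x}
Terms:
  u_x = - 2 e^{x}
  u_xx = - 2 e^{x}
Sum: LHS = - 4 e^{x}
Given right-hand side: - 2 e^{x}. Difference LHS − RHS = - 2 e^{x} ≠ 0, so u is not a solution.

Answer: No, the LHS evaluates to - 4 e^{x}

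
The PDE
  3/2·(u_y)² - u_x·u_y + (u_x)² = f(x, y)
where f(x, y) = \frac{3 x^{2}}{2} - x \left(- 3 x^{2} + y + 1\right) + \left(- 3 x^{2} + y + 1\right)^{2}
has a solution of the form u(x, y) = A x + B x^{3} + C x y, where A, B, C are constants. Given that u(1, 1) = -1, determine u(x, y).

Substitute the ansatz u = A x + B x^{3} + C x y into the left-hand side.
Derivatives of the ansatz:
  u_y = C x
  u_x = A + 3 B x^{2} + C y
Term by term:
  3/2·(u_y)² = \frac{3 C^{2} x^{2}}{2}
  -u_x·u_y = - A C x - 3 B C x^{3} - C^{2} x y
  (u_x)² = A^{2} + 6 A B x^{2} + 2 A C y + 9 B^{2} x^{4} + 6 B C x^{2} y + C^{2} y^{2}
So the left-hand side equals
  A^{2} + 6 A B x^{2} - A C x + 2 A C y + 9 B^{2} x^{4} - 3 B C x^{3} + 6 B C x^{2} y + \frac{3 C^{2} x^{2}}{2} - C^{2} x y + C^{2} y^{2}
This must equal f(x, y) identically; expanded, f = 9 x^{4} + 3 x^{3} - 6 x^{2} y - \frac{9 x^{2}}{2} - x y - x + y^{2} + 2 y + 1.
Matching coefficients of the independent functions:
  [constant term]:  A^{2} = 1
  [x]:  - A C = -1
  [x^{2}]:  6 A B + \frac{3 C^{2}}{2} = - \frac{9}{2}
  [x^{3}]:  - 3 B C = 3
  [x^{4}]:  9 B^{2} = 9
  [y]:  2 A C = 2
  [y^{2}]:  C^{2} = 1
  [x y]:  - C^{2} = -1
  [x^{2} y]:  6 B C = -6
These equations allow (A, B, C) = (-1, 1, -1) or (1, -1, 1).
Impose the point condition(s):
  u(1, 1) = -1  ⟹  A + B + C = -1
Only A = -1, B = 1, C = -1 satisfies everything.
Hence u(x, y) = x^{3} - x y - x.

Answer: u(x, y) = x^{3} - x y - x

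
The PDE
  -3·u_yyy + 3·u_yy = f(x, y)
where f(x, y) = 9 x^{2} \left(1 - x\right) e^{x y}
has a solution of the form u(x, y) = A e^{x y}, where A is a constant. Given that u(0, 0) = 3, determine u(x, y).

Substitute the ansatz u = A e^{x y} into the left-hand side.
Derivatives of the ansatz:
  u_yyy = A x^{3} e^{x y}
  u_yy = A x^{2} e^{x y}
Term by term:
  -3·u_yyy = - 3 A x^{3} e^{x y}
  3·u_yy = 3 A x^{2} e^{x y}
So the left-hand side equals
  - 3 A x^{3} e^{x y} + 3 A x^{2} e^{x y}
This must equal f(x, y) identically; expanded, f = - 9 x^{3} e^{x y} + 9 x^{2} e^{x y}.
Matching coefficients of the independent functions:
  [x^{2} e^{x y}]:  3 A = 9
  [x^{3} e^{x y}]:  - 3 A = -9
Solving: A = 3.
Check against the point condition:
  u(0, 0) = 3  ⟹  A = 3  ✓
Hence u(x, y) = 3 e^{x y}.

Answer: u(x, y) = 3 e^{x y}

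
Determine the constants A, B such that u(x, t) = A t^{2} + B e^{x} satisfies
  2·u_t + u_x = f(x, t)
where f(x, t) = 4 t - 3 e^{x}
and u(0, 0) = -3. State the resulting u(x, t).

Substitute the ansatz u = A t^{2} + B e^{x} into the left-hand side.
Derivatives of the ansatz:
  u_t = 2 A t
  u_x = B e^{x}
Term by term:
  2·u_t = 4 A t
  u_x = B e^{x}
So the left-hand side equals
  4 A t + B e^{x}
This must equal f(x, t) = 4 t - 3 e^{x} identically.
Matching coefficients of the independent functions:
  [t]:  4 A = 4
  [e^{x}]:  B = -3
Solving: A = 1, B = -3.
Check against the point condition:
  u(0, 0) = -3  ⟹  B = -3  ✓
Hence u(x, t) = t^{2} - 3 e^{x}.

Answer: u(x, t) = t^{2} - 3 e^{x}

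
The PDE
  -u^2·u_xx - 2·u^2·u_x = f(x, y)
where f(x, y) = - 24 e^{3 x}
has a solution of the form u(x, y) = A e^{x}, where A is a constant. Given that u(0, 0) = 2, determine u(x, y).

Answer: u(x, y) = 2 e^{x}

Derivation:
Substitute the ansatz u = A e^{x} into the left-hand side.
Derivatives of the ansatz:
  u_xx = A e^{x}
  u_x = A e^{x}
Term by term:
  -u^2·u_xx = - A^{3} e^{3 x}
  -2·u^2·u_x = - 2 A^{3} e^{3 x}
So the left-hand side equals
  - 3 A^{3} e^{3 x}
This must equal f(x, y) = - 24 e^{3 x} identically.
Matching coefficients of the independent functions:
  [e^{3 x}]:  - 3 A^{3} = -24
Solving: A = 2.
Check against the point condition:
  u(0, 0) = 2  ⟹  A = 2  ✓
Hence u(x, y) = 2 e^{x}.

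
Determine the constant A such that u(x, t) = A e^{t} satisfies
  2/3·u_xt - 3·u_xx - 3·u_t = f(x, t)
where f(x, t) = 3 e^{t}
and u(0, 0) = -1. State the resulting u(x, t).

Answer: u(x, t) = - e^{t}

Derivation:
Substitute the ansatz u = A e^{t} into the left-hand side.
Derivatives of the ansatz:
  u_xt = 0
  u_xx = 0
  u_t = A e^{t}
Term by term:
  2/3·u_xt = 0
  -3·u_xx = 0
  -3·u_t = - 3 A e^{t}
So the left-hand side equals
  - 3 A e^{t}
This must equal f(x, t) = 3 e^{t} identically.
Matching coefficients of the independent functions:
  [e^{t}]:  - 3 A = 3
Solving: A = -1.
Check against the point condition:
  u(0, 0) = -1  ⟹  A = -1  ✓
Hence u(x, t) = - e^{t}.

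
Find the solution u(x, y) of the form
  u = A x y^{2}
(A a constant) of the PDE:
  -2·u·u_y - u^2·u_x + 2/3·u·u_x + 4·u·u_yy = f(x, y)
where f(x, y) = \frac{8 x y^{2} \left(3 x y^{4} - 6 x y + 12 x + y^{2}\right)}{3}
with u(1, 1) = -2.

Substitute the ansatz u = A x y^{2} into the left-hand side.
Derivatives of the ansatz:
  u_y = 2 A x y
  u_x = A y^{2}
  u_yy = 2 A x
Term by term:
  -2·u·u_y = - 4 A^{2} x^{2} y^{3}
  -u^2·u_x = - A^{3} x^{2} y^{6}
  2/3·u·u_x = \frac{2 A^{2} x y^{4}}{3}
  4·u·u_yy = 8 A^{2} x^{2} y^{2}
So the left-hand side equals
  - A^{3} x^{2} y^{6} - 4 A^{2} x^{2} y^{3} + 8 A^{2} x^{2} y^{2} + \frac{2 A^{2} x y^{4}}{3}
This must equal f(x, y) identically; expanded, f = 8 x^{2} y^{6} - 16 x^{2} y^{3} + 32 x^{2} y^{2} + \frac{8 x y^{4}}{3}.
Matching coefficients of the independent functions:
  [x y^{4}]:  \frac{2 A^{2}}{3} = \frac{8}{3}
  [x^{2} y^{2}]:  8 A^{2} = 32
  [x^{2} y^{3}]:  - 4 A^{2} = -16
  [x^{2} y^{6}]:  - A^{3} = 8
Solving: A = -2.
Check against the point condition:
  u(1, 1) = -2  ⟹  A = -2  ✓
Hence u(x, y) = - 2 x y^{2}.

Answer: u(x, y) = - 2 x y^{2}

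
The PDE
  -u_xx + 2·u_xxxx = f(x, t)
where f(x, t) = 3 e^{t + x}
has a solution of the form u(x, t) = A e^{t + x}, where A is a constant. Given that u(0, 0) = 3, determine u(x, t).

Substitute the ansatz u = A e^{t + x} into the left-hand side.
Derivatives of the ansatz:
  u_xx = A e^{t} e^{x}
  u_xxxx = A e^{t} e^{x}
Term by term:
  -u_xx = - A e^{t} e^{x}
  2·u_xxxx = 2 A e^{t} e^{x}
So the left-hand side equals
  A e^{t} e^{x}
This must equal f(x, t) identically; expanded, f = 3 e^{t} e^{x}.
Matching coefficients of the independent functions:
  [e^{t} e^{x}]:  A = 3
Solving: A = 3.
Check against the point condition:
  u(0, 0) = 3  ⟹  A = 3  ✓
Hence u(x, t) = 3 e^{t + x}.

Answer: u(x, t) = 3 e^{t + x}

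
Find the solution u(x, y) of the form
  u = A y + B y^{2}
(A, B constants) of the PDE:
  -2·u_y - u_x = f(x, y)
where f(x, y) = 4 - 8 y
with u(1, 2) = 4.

Substitute the ansatz u = A y + B y^{2} into the left-hand side.
Derivatives of the ansatz:
  u_y = A + 2 B y
  u_x = 0
Term by term:
  -2·u_y = - 2 A - 4 B y
  -u_x = 0
So the left-hand side equals
  - 2 A - 4 B y
This must equal f(x, y) = 4 - 8 y identically.
Matching coefficients of the independent functions:
  [constant term]:  - 2 A = 4
  [y]:  - 4 B = -8
Solving: A = -2, B = 2.
Check against the point condition:
  u(1, 2) = 4  ⟹  2 A + 4 B = 4  ✓
Hence u(x, y) = 2 y^{2} - 2 y.

Answer: u(x, y) = 2 y^{2} - 2 y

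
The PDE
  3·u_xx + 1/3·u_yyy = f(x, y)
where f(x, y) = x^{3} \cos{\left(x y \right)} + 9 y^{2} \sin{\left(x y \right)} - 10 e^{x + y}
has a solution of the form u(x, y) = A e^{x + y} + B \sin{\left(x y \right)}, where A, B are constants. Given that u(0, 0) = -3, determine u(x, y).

Substitute the ansatz u = A e^{x + y} + B \sin{\left(x y \right)} into the left-hand side.
Derivatives of the ansatz:
  u_xx = A e^{x} e^{y} - B y^{2} \sin{\left(x y \right)}
  u_yyy = A e^{x} e^{y} - B x^{3} \cos{\left(x y \right)}
Term by term:
  3·u_xx = 3 A e^{x} e^{y} - 3 B y^{2} \sin{\left(x y \right)}
  1/3·u_yyy = \frac{A e^{x} e^{y}}{3} - \frac{B x^{3} \cos{\left(x y \right)}}{3}
So the left-hand side equals
  \frac{10 A e^{x} e^{y}}{3} - \frac{B x^{3} \cos{\left(x y \right)}}{3} - 3 B y^{2} \sin{\left(x y \right)}
This must equal f(x, y) identically; expanded, f = x^{3} \cos{\left(x y \right)} + 9 y^{2} \sin{\left(x y \right)} - 10 e^{x} e^{y}.
Matching coefficients of the independent functions:
  [x^{3} \cos{\left(x y \right)}]:  - \frac{B}{3} = 1
  [y^{2} \sin{\left(x y \right)}]:  - 3 B = 9
  [e^{x} e^{y}]:  \frac{10 A}{3} = -10
Solving: A = -3, B = -3.
Check against the point condition:
  u(0, 0) = -3  ⟹  A = -3  ✓
Hence u(x, y) = - 3 e^{x + y} - 3 \sin{\left(x y \right)}.

Answer: u(x, y) = - 3 e^{x + y} - 3 \sin{\left(x y \right)}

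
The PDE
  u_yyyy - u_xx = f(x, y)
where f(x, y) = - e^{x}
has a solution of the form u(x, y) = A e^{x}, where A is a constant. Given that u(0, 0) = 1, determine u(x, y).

Substitute the ansatz u = A e^{x} into the left-hand side.
Derivatives of the ansatz:
  u_yyyy = 0
  u_xx = A e^{x}
Term by term:
  u_yyyy = 0
  -u_xx = - A e^{x}
So the left-hand side equals
  - A e^{x}
This must equal f(x, y) = - e^{x} identically.
Matching coefficients of the independent functions:
  [e^{x}]:  - A = -1
Solving: A = 1.
Check against the point condition:
  u(0, 0) = 1  ⟹  A = 1  ✓
Hence u(x, y) = e^{x}.

Answer: u(x, y) = e^{x}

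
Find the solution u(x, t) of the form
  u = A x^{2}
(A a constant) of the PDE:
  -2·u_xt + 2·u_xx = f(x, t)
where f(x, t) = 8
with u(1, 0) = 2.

Substitute the ansatz u = A x^{2} into the left-hand side.
Derivatives of the ansatz:
  u_xt = 0
  u_xx = 2 A
Term by term:
  -2·u_xt = 0
  2·u_xx = 4 A
So the left-hand side equals
  4 A
This must equal f(x, t) = 8 identically.
Matching coefficients of the independent functions:
  [constant term]:  4 A = 8
Solving: A = 2.
Check against the point condition:
  u(1, 0) = 2  ⟹  A = 2  ✓
Hence u(x, t) = 2 x^{2}.

Answer: u(x, t) = 2 x^{2}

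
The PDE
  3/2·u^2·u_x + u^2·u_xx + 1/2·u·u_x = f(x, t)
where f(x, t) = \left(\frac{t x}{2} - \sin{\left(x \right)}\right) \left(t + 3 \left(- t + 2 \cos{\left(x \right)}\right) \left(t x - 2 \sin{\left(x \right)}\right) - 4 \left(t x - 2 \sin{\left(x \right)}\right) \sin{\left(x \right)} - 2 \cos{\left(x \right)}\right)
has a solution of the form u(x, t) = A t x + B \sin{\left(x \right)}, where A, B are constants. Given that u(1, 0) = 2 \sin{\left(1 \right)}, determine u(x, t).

Substitute the ansatz u = A t x + B \sin{\left(x \right)} into the left-hand side.
Derivatives of the ansatz:
  u_x = A t + B \cos{\left(x \right)}
  u_xx = - B \sin{\left(x \right)}
Term by term:
  3/2·u^2·u_x = \frac{3 A^{3} t^{3} x^{2}}{2} + \frac{3 A^{2} B t^{2} x^{2} \cos{\left(x \right)}}{2} + 3 A^{2} B t^{2} x \sin{\left(x \right)} + 3 A B^{2} t x \sin{\left(x \right)} \cos{\left(x \right)} + \frac{3 A B^{2} t \sin^{2}{\left(x \right)}}{2} + \frac{3 B^{3} \sin^{2}{\left(x \right)} \cos{\left(x \right)}}{2}
  u^2·u_xx = - A^{2} B t^{2} x^{2} \sin{\left(x \right)} - 2 A B^{2} t x \sin^{2}{\left(x \right)} - B^{3} \sin^{3}{\left(x \right)}
  1/2·u·u_x = \frac{A^{2} t^{2} x}{2} + \frac{A B t x \cos{\left(x \right)}}{2} + \frac{A B t \sin{\left(x \right)}}{2} + \frac{B^{2} \sin{\left(x \right)} \cos{\left(x \right)}}{2}
So the left-hand side equals
  \frac{3 A^{3} t^{3} x^{2}}{2} - A^{2} B t^{2} x^{2} \sin{\left(x \right)} + \frac{3 A^{2} B t^{2} x^{2} \cos{\left(x \right)}}{2} + 3 A^{2} B t^{2} x \sin{\left(x \right)} + \frac{A^{2} t^{2} x}{2} - 2 A B^{2} t x \sin^{2}{\left(x \right)} + 3 A B^{2} t x \sin{\left(x \right)} \cos{\left(x \right)} + \frac{3 A B^{2} t \sin^{2}{\left(x \right)}}{2} + \frac{A B t x \cos{\left(x \right)}}{2} + \frac{A B t \sin{\left(x \right)}}{2} - B^{3} \sin^{3}{\left(x \right)} + \frac{3 B^{3} \sin^{2}{\left(x \right)} \cos{\left(x \right)}}{2} + \frac{B^{2} \sin{\left(x \right)} \cos{\left(x \right)}}{2}
This must equal f(x, t) identically; expanded, f = - \frac{3 t^{3} x^{2}}{2} - 2 t^{2} x^{2} \sin{\left(x \right)} + 3 t^{2} x^{2} \cos{\left(x \right)} + 6 t^{2} x \sin{\left(x \right)} + \frac{t^{2} x}{2} + 8 t x \sin^{2}{\left(x \right)} - 12 t x \sin{\left(x \right)} \cos{\left(x \right)} - t x \cos{\left(x \right)} - 6 t \sin^{2}{\left(x \right)} - t \sin{\left(x \right)} - 8 \sin^{3}{\left(x \right)} + 12 \sin^{2}{\left(x \right)} \cos{\left(x \right)} + 2 \sin{\left(x \right)} \cos{\left(x \right)}.
Matching coefficients of the independent functions:
  [t \sin{\left(x \right)}, t x \cos{\left(x \right)}]:  \frac{A B}{2} = -1
  [t \sin^{2}{\left(x \right)}]:  \frac{3 A B^{2}}{2} = -6
  [t^{2} x]:  \frac{A^{2}}{2} = \frac{1}{2}
  [t^{3} x^{2}]:  \frac{3 A^{3}}{2} = - \frac{3}{2}
  [\sin{\left(x \right)} \cos{\left(x \right)}]:  \frac{B^{2}}{2} = 2
  [\sin^{2}{\left(x \right)} \cos{\left(x \right)}]:  \frac{3 B^{3}}{2} = 12
  [t x \sin^{2}{\left(x \right)}]:  - 2 A B^{2} = 8
  [t^{2} x \sin{\left(x \right)}]:  3 A^{2} B = 6
  [t^{2} x^{2} \sin{\left(x \right)}]:  - A^{2} B = -2
  [t^{2} x^{2} \cos{\left(x \right)}]:  \frac{3 A^{2} B}{2} = 3
  [t x \sin{\left(x \right)} \cos{\left(x \right)}]:  3 A B^{2} = -12
  [\sin^{3}{\left(x \right)}]:  - B^{3} = -8
Solving: A = -1, B = 2.
Check against the point condition:
  u(1, 0) = 2 \sin{\left(1 \right)}  ⟹  B \sin{\left(1 \right)} = 2 \sin{\left(1 \right)}  ✓
Hence u(x, t) = - t x + 2 \sin{\left(x \right)}.

Answer: u(x, t) = - t x + 2 \sin{\left(x \right)}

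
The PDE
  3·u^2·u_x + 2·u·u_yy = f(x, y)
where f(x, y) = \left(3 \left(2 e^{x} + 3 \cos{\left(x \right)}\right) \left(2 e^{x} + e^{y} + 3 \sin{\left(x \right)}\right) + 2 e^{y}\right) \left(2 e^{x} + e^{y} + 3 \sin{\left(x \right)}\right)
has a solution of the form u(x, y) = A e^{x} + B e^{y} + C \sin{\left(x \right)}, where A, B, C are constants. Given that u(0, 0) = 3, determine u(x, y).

Substitute the ansatz u = A e^{x} + B e^{y} + C \sin{\left(x \right)} into the left-hand side.
Derivatives of the ansatz:
  u_x = A e^{x} + C \cos{\left(x \right)}
  u_yy = B e^{y}
Term by term:
  3·u^2·u_x = 3 A^{3} e^{3 x} + 6 A^{2} B e^{2 x} e^{y} + 6 A^{2} C e^{2 x} \sin{\left(x \right)} + 3 A^{2} C e^{2 x} \cos{\left(x \right)} + 3 A B^{2} e^{x} e^{2 y} + 6 A B C e^{x} e^{y} \sin{\left(x \right)} + 6 A B C e^{x} e^{y} \cos{\left(x \right)} + 3 A C^{2} e^{x} \sin^{2}{\left(x \right)} + 6 A C^{2} e^{x} \sin{\left(x \right)} \cos{\left(x \right)} + 3 B^{2} C e^{2 y} \cos{\left(x \right)} + 6 B C^{2} e^{y} \sin{\left(x \right)} \cos{\left(x \right)} + 3 C^{3} \sin^{2}{\left(x \right)} \cos{\left(x \right)}
  2·u·u_yy = 2 A B e^{x} e^{y} + 2 B^{2} e^{2 y} + 2 B C e^{y} \sin{\left(x \right)}
So the left-hand side equals
  3 A^{3} e^{3 x} + 6 A^{2} B e^{2 x} e^{y} + 6 A^{2} C e^{2 x} \sin{\left(x \right)} + 3 A^{2} C e^{2 x} \cos{\left(x \right)} + 3 A B^{2} e^{x} e^{2 y} + 6 A B C e^{x} e^{y} \sin{\left(x \right)} + 6 A B C e^{x} e^{y} \cos{\left(x \right)} + 2 A B e^{x} e^{y} + 3 A C^{2} e^{x} \sin^{2}{\left(x \right)} + 6 A C^{2} e^{x} \sin{\left(x \right)} \cos{\left(x \right)} + 3 B^{2} C e^{2 y} \cos{\left(x \right)} + 2 B^{2} e^{2 y} + 6 B C^{2} e^{y} \sin{\left(x \right)} \cos{\left(x \right)} + 2 B C e^{y} \sin{\left(x \right)} + 3 C^{3} \sin^{2}{\left(x \right)} \cos{\left(x \right)}
This must equal f(x, y) identically; expanded, f = 24 e^{3 x} + 24 e^{2 x} e^{y} + 72 e^{2 x} \sin{\left(x \right)} + 36 e^{2 x} \cos{\left(x \right)} + 6 e^{x} e^{2 y} + 36 e^{x} e^{y} \sin{\left(x \right)} + 36 e^{x} e^{y} \cos{\left(x \right)} + 4 e^{x} e^{y} + 54 e^{x} \sin^{2}{\left(x \right)} + 108 e^{x} \sin{\left(x \right)} \cos{\left(x \right)} + 9 e^{2 y} \cos{\left(x \right)} + 2 e^{2 y} + 54 e^{y} \sin{\left(x \right)} \cos{\left(x \right)} + 6 e^{y} \sin{\left(x \right)} + 81 \sin^{2}{\left(x \right)} \cos{\left(x \right)}.
Matching coefficients of the independent functions:
(each divided by its leading coefficient; functions giving the same equation are listed together)
  [e^{x} e^{y}]:  A B - 2 = 0
  [e^{x} e^{2 y}]:  A B^{2} - 2 = 0
  [e^{x} \sin^{2}{\left(x \right)}, e^{x} \sin{\left(x \right)} \cos{\left(x \right)}]:  A C^{2} - 18 = 0
  [e^{2 x} e^{y}]:  A^{2} B - 4 = 0
  [e^{2 x} \sin{\left(x \right)}, e^{2 x} \cos{\left(x \right)}]:  A^{2} C - 12 = 0
  [e^{y} \sin{\left(x \right)}]:  B C - 3 = 0
  [e^{2 y} \cos{\left(x \right)}]:  B^{2} C - 3 = 0
  [\sin^{2}{\left(x \right)} \cos{\left(x \right)}]:  C^{3} - 27 = 0
  [e^{x} e^{y} \sin{\left(x \right)}, e^{x} e^{y} \cos{\left(x \right)}]:  A B C - 6 = 0
  [e^{y} \sin{\left(x \right)} \cos{\left(x \right)}]:  B C^{2} - 9 = 0
  [e^{3 x}]:  A^{3} - 8 = 0
  [e^{2 y}]:  B^{2} - 1 = 0
Solving: A = 2, B = 1, C = 3.
Check against the point condition:
  u(0, 0) = 3  ⟹  A + B = 3  ✓
Hence u(x, y) = 2 e^{x} + e^{y} + 3 \sin{\left(x \right)}.

Answer: u(x, y) = 2 e^{x} + e^{y} + 3 \sin{\left(x \right)}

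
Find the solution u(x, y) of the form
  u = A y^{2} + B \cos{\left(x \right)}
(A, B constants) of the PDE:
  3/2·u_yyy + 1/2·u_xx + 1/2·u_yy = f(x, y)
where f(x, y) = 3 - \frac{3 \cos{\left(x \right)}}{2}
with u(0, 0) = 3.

Answer: u(x, y) = 3 y^{2} + 3 \cos{\left(x \right)}

Derivation:
Substitute the ansatz u = A y^{2} + B \cos{\left(x \right)} into the left-hand side.
Derivatives of the ansatz:
  u_yyy = 0
  u_xx = - B \cos{\left(x \right)}
  u_yy = 2 A
Term by term:
  3/2·u_yyy = 0
  1/2·u_xx = - \frac{B \cos{\left(x \right)}}{2}
  1/2·u_yy = A
So the left-hand side equals
  A - \frac{B \cos{\left(x \right)}}{2}
This must equal f(x, y) = 3 - \frac{3 \cos{\left(x \right)}}{2} identically.
Matching coefficients of the independent functions:
  [constant term]:  A = 3
  [\cos{\left(x \right)}]:  - \frac{B}{2} = - \frac{3}{2}
Solving: A = 3, B = 3.
Check against the point condition:
  u(0, 0) = 3  ⟹  B = 3  ✓
Hence u(x, y) = 3 y^{2} + 3 \cos{\left(x \right)}.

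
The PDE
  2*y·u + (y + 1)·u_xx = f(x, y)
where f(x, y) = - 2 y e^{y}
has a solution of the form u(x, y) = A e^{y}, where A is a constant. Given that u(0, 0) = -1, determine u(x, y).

Substitute the ansatz u = A e^{y} into the left-hand side.
Derivatives of the ansatz:
  u_xx = 0
Term by term:
  2*y·u = 2 A y e^{y}
  (y + 1)·u_xx = 0
So the left-hand side equals
  2 A y e^{y}
This must equal f(x, y) = - 2 y e^{y} identically.
Matching coefficients of the independent functions:
  [y e^{y}]:  2 A = -2
Solving: A = -1.
Check against the point condition:
  u(0, 0) = -1  ⟹  A = -1  ✓
Hence u(x, y) = - e^{y}.

Answer: u(x, y) = - e^{y}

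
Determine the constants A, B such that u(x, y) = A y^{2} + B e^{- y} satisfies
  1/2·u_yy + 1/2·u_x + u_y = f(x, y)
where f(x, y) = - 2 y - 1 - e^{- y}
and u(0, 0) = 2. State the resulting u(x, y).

Substitute the ansatz u = A y^{2} + B e^{- y} into the left-hand side.
Derivatives of the ansatz:
  u_yy = 2 A + B e^{- y}
  u_x = 0
  u_y = 2 A y - B e^{- y}
Term by term:
  1/2·u_yy = A + \frac{B e^{- y}}{2}
  1/2·u_x = 0
  u_y = 2 A y - B e^{- y}
So the left-hand side equals
  2 A y + A - \frac{B e^{- y}}{2}
This must equal f(x, y) = - 2 y - 1 - e^{- y} identically.
Matching coefficients of the independent functions:
  [constant term]:  A = -1
  [y]:  2 A = -2
  [e^{- y}]:  - \frac{B}{2} = -1
Solving: A = -1, B = 2.
Check against the point condition:
  u(0, 0) = 2  ⟹  B = 2  ✓
Hence u(x, y) = - y^{2} + 2 e^{- y}.

Answer: u(x, y) = - y^{2} + 2 e^{- y}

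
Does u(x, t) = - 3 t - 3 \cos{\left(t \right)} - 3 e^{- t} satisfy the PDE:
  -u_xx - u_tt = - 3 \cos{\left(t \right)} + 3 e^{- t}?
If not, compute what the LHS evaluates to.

Evaluate each term of the left-hand side for u = - 3 t - 3 \cos{\left(t \right)} - 3 e^{- t}.
Derivatives:
  u_xx = 0
  u_tt = 3 \cos{\left(t \right)} - 3 e^{- t}
Terms:
  -u_xx = 0
  -u_tt = - 3 \cos{\left(t \right)} + 3 e^{- t}
Sum: LHS = - 3 \cos{\left(t \right)} + 3 e^{- t}
This is exactly the given right-hand side, so u is a solution.

Answer: Yes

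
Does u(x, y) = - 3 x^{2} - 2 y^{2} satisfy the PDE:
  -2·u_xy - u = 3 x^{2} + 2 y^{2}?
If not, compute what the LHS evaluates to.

Answer: Yes

Derivation:
Evaluate each term of the left-hand side for u = - 3 x^{2} - 2 y^{2}.
Derivatives:
  u_xy = 0
Terms:
  -2·u_xy = 0
  -u = 3 x^{2} + 2 y^{2}
Sum: LHS = 3 x^{2} + 2 y^{2}
This is exactly the given right-hand side, so u is a solution.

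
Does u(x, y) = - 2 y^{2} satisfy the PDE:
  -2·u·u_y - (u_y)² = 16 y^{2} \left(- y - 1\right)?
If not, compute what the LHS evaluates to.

Evaluate each term of the left-hand side for u = - 2 y^{2}.
Derivatives:
  u_y = - 4 y
Terms:
  -2·u·u_y = - 16 y^{3}
  -(u_y)² = - 16 y^{2}
Sum: LHS = 16 y^{2} \left(- y - 1\right)
This is exactly the given right-hand side, so u is a solution.

Answer: Yes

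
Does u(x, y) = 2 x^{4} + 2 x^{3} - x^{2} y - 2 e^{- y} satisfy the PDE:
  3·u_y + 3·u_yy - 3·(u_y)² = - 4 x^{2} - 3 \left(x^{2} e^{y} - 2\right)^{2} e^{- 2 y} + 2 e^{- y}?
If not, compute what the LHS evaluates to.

Evaluate each term of the left-hand side for u = 2 x^{4} + 2 x^{3} - x^{2} y - 2 e^{- y}.
Derivatives:
  u_y = - x^{2} + 2 e^{- y}
  u_yy = - 2 e^{- y}
Terms:
  3·u_y = - 3 x^{2} + 6 e^{- y}
  3·u_yy = - 6 e^{- y}
  -3·(u_y)² = - 3 \left(x^{2} e^{y} - 2\right)^{2} e^{- 2 y}
Sum: LHS = - 3 x^{2} - 3 \left(x^{2} e^{y} - 2\right)^{2} e^{- 2 y}
Given right-hand side: - 4 x^{2} - 3 \left(x^{2} e^{y} - 2\right)^{2} e^{- 2 y} + 2 e^{- y}. Difference LHS − RHS = x^{2} - 2 e^{- y} ≠ 0, so u is not a solution.

Answer: No, the LHS evaluates to - 3 x^{2} - 3 \left(x^{2} e^{y} - 2\right)^{2} e^{- 2 y}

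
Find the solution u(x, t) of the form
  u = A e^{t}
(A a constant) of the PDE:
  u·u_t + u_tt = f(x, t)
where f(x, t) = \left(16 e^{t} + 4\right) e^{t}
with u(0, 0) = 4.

Substitute the ansatz u = A e^{t} into the left-hand side.
Derivatives of the ansatz:
  u_t = A e^{t}
  u_tt = A e^{t}
Term by term:
  u·u_t = A^{2} e^{2 t}
  u_tt = A e^{t}
So the left-hand side equals
  A^{2} e^{2 t} + A e^{t}
This must equal f(x, t) = \left(16 e^{t} + 4\right) e^{t} identically.
Matching coefficients of the independent functions:
  [e^{t}]:  A = 4
  [e^{2 t}]:  A^{2} = 16
Solving: A = 4.
Check against the point condition:
  u(0, 0) = 4  ⟹  A = 4  ✓
Hence u(x, t) = 4 e^{t}.

Answer: u(x, t) = 4 e^{t}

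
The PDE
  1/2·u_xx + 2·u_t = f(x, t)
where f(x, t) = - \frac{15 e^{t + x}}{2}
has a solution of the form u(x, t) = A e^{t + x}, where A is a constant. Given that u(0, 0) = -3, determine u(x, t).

Answer: u(x, t) = - 3 e^{t + x}

Derivation:
Substitute the ansatz u = A e^{t + x} into the left-hand side.
Derivatives of the ansatz:
  u_xx = A e^{t} e^{x}
  u_t = A e^{t} e^{x}
Term by term:
  1/2·u_xx = \frac{A e^{t} e^{x}}{2}
  2·u_t = 2 A e^{t} e^{x}
So the left-hand side equals
  \frac{5 A e^{t} e^{x}}{2}
This must equal f(x, t) identically; expanded, f = - \frac{15 e^{t} e^{x}}{2}.
Matching coefficients of the independent functions:
  [e^{t} e^{x}]:  \frac{5 A}{2} = - \frac{15}{2}
Solving: A = -3.
Check against the point condition:
  u(0, 0) = -3  ⟹  A = -3  ✓
Hence u(x, t) = - 3 e^{t + x}.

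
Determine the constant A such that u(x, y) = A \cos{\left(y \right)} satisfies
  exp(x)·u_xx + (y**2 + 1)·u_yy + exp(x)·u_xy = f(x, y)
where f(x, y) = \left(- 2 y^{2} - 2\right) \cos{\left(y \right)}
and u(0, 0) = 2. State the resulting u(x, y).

Answer: u(x, y) = 2 \cos{\left(y \right)}

Derivation:
Substitute the ansatz u = A \cos{\left(y \right)} into the left-hand side.
Derivatives of the ansatz:
  u_xx = 0
  u_yy = - A \cos{\left(y \right)}
  u_xy = 0
Term by term:
  exp(x)·u_xx = 0
  (y**2 + 1)·u_yy = - A y^{2} \cos{\left(y \right)} - A \cos{\left(y \right)}
  exp(x)·u_xy = 0
So the left-hand side equals
  - A y^{2} \cos{\left(y \right)} - A \cos{\left(y \right)}
This must equal f(x, y) identically; expanded, f = - 2 y^{2} \cos{\left(y \right)} - 2 \cos{\left(y \right)}.
Matching coefficients of the independent functions:
  [y^{2} \cos{\left(y \right)}, \cos{\left(y \right)}]:  - A = -2
Solving: A = 2.
Check against the point condition:
  u(0, 0) = 2  ⟹  A = 2  ✓
Hence u(x, y) = 2 \cos{\left(y \right)}.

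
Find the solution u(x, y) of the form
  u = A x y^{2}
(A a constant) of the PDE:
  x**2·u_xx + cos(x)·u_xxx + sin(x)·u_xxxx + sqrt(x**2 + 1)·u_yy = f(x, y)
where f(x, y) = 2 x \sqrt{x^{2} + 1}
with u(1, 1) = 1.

Substitute the ansatz u = A x y^{2} into the left-hand side.
Derivatives of the ansatz:
  u_xx = 0
  u_xxx = 0
  u_xxxx = 0
  u_yy = 2 A x
Term by term:
  x**2·u_xx = 0
  cos(x)·u_xxx = 0
  sin(x)·u_xxxx = 0
  sqrt(x**2 + 1)·u_yy = 2 A x \sqrt{x^{2} + 1}
So the left-hand side equals
  2 A x \sqrt{x^{2} + 1}
This must equal f(x, y) = 2 x \sqrt{x^{2} + 1} identically.
Matching coefficients of the independent functions:
  [x \sqrt{x^{2} + 1}]:  2 A = 2
Solving: A = 1.
Check against the point condition:
  u(1, 1) = 1  ⟹  A = 1  ✓
Hence u(x, y) = x y^{2}.

Answer: u(x, y) = x y^{2}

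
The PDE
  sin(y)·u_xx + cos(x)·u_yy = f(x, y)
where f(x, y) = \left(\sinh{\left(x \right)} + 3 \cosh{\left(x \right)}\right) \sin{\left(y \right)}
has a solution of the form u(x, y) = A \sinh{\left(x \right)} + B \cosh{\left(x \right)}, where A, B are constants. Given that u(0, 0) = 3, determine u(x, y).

Substitute the ansatz u = A \sinh{\left(x \right)} + B \cosh{\left(x \right)} into the left-hand side.
Derivatives of the ansatz:
  u_xx = A \sinh{\left(x \right)} + B \cosh{\left(x \right)}
  u_yy = 0
Term by term:
  sin(y)·u_xx = A \sin{\left(y \right)} \sinh{\left(x \right)} + B \sin{\left(y \right)} \cosh{\left(x \right)}
  cos(x)·u_yy = 0
So the left-hand side equals
  A \sin{\left(y \right)} \sinh{\left(x \right)} + B \sin{\left(y \right)} \cosh{\left(x \right)}
This must equal f(x, y) identically; expanded, f = \sin{\left(y \right)} \sinh{\left(x \right)} + 3 \sin{\left(y \right)} \cosh{\left(x \right)}.
Matching coefficients of the independent functions:
  [\sin{\left(y \right)} \sinh{\left(x \right)}]:  A = 1
  [\sin{\left(y \right)} \cosh{\left(x \right)}]:  B = 3
Solving: A = 1, B = 3.
Check against the point condition:
  u(0, 0) = 3  ⟹  B = 3  ✓
Hence u(x, y) = \sinh{\left(x \right)} + 3 \cosh{\left(x \right)}.

Answer: u(x, y) = \sinh{\left(x \right)} + 3 \cosh{\left(x \right)}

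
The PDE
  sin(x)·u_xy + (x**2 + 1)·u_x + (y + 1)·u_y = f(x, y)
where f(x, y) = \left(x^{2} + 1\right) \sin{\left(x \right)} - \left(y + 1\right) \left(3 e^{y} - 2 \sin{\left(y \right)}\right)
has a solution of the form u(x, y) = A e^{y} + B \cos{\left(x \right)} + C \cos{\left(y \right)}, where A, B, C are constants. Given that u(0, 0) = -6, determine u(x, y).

Substitute the ansatz u = A e^{y} + B \cos{\left(x \right)} + C \cos{\left(y \right)} into the left-hand side.
Derivatives of the ansatz:
  u_xy = 0
  u_x = - B \sin{\left(x \right)}
  u_y = A e^{y} - C \sin{\left(y \right)}
Term by term:
  sin(x)·u_xy = 0
  (x**2 + 1)·u_x = - B x^{2} \sin{\left(x \right)} - B \sin{\left(x \right)}
  (y + 1)·u_y = A y e^{y} + A e^{y} - C y \sin{\left(y \right)} - C \sin{\left(y \right)}
So the left-hand side equals
  A y e^{y} + A e^{y} - B x^{2} \sin{\left(x \right)} - B \sin{\left(x \right)} - C y \sin{\left(y \right)} - C \sin{\left(y \right)}
This must equal f(x, y) identically; expanded, f = x^{2} \sin{\left(x \right)} - 3 y e^{y} + 2 y \sin{\left(y \right)} - 3 e^{y} + \sin{\left(x \right)} + 2 \sin{\left(y \right)}.
Matching coefficients of the independent functions:
  [x^{2} \sin{\left(x \right)}, \sin{\left(x \right)}]:  - B = 1
  [y e^{y}, e^{y}]:  A = -3
  [y \sin{\left(y \right)}, \sin{\left(y \right)}]:  - C = 2
Solving: A = -3, B = -1, C = -2.
Check against the point condition:
  u(0, 0) = -6  ⟹  A + B + C = -6  ✓
Hence u(x, y) = - 3 e^{y} - \cos{\left(x \right)} - 2 \cos{\left(y \right)}.

Answer: u(x, y) = - 3 e^{y} - \cos{\left(x \right)} - 2 \cos{\left(y \right)}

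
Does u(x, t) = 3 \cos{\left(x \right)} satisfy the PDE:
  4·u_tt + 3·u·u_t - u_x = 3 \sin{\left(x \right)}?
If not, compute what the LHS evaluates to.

Answer: Yes

Derivation:
Evaluate each term of the left-hand side for u = 3 \cos{\left(x \right)}.
Derivatives:
  u_tt = 0
  u_t = 0
  u_x = - 3 \sin{\left(x \right)}
Terms:
  4·u_tt = 0
  3·u·u_t = 0
  -u_x = 3 \sin{\left(x \right)}
Sum: LHS = 3 \sin{\left(x \right)}
This is exactly the given right-hand side, so u is a solution.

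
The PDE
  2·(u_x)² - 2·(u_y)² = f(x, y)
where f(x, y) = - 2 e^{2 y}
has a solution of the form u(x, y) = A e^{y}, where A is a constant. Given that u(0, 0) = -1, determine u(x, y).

Answer: u(x, y) = - e^{y}

Derivation:
Substitute the ansatz u = A e^{y} into the left-hand side.
Derivatives of the ansatz:
  u_x = 0
  u_y = A e^{y}
Term by term:
  2·(u_x)² = 0
  -2·(u_y)² = - 2 A^{2} e^{2 y}
So the left-hand side equals
  - 2 A^{2} e^{2 y}
This must equal f(x, y) = - 2 e^{2 y} identically.
Matching coefficients of the independent functions:
  [e^{2 y}]:  - 2 A^{2} = -2
These equations allow (A) = (-1) or (1).
Impose the point condition(s):
  u(0, 0) = -1  ⟹  A = -1
Only A = -1 satisfies everything.
Hence u(x, y) = - e^{y}.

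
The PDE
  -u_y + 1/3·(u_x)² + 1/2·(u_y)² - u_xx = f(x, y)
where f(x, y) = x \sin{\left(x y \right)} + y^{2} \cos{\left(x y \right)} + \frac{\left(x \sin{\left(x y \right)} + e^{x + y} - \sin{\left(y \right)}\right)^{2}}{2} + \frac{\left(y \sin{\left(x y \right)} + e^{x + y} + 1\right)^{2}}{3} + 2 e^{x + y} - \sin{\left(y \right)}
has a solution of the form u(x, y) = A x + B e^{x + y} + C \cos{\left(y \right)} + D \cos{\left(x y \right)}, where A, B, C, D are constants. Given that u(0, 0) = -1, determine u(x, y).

Substitute the ansatz u = A x + B e^{x + y} + C \cos{\left(y \right)} + D \cos{\left(x y \right)} into the left-hand side.
Derivatives of the ansatz:
  u_y = B e^{x} e^{y} - C \sin{\left(y \right)} - D x \sin{\left(x y \right)}
  u_x = A + B e^{x} e^{y} - D y \sin{\left(x y \right)}
  u_xx = B e^{x} e^{y} - D y^{2} \cos{\left(x y \right)}
Term by term:
  -u_y = - B e^{x} e^{y} + C \sin{\left(y \right)} + D x \sin{\left(x y \right)}
  1/3·(u_x)² = \frac{A^{2}}{3} + \frac{2 A B e^{x} e^{y}}{3} - \frac{2 A D y \sin{\left(x y \right)}}{3} + \frac{B^{2} e^{2 x} e^{2 y}}{3} - \frac{2 B D y e^{x} e^{y} \sin{\left(x y \right)}}{3} + \frac{D^{2} y^{2} \sin^{2}{\left(x y \right)}}{3}
  1/2·(u_y)² = \frac{B^{2} e^{2 x} e^{2 y}}{2} - B C e^{x} e^{y} \sin{\left(y \right)} - B D x e^{x} e^{y} \sin{\left(x y \right)} + \frac{C^{2} \sin^{2}{\left(y \right)}}{2} + C D x \sin{\left(y \right)} \sin{\left(x y \right)} + \frac{D^{2} x^{2} \sin^{2}{\left(x y \right)}}{2}
  -u_xx = - B e^{x} e^{y} + D y^{2} \cos{\left(x y \right)}
So the left-hand side equals
  \frac{A^{2}}{3} + \frac{2 A B e^{x} e^{y}}{3} - \frac{2 A D y \sin{\left(x y \right)}}{3} + \frac{5 B^{2} e^{2 x} e^{2 y}}{6} - B C e^{x} e^{y} \sin{\left(y \right)} - B D x e^{x} e^{y} \sin{\left(x y \right)} - \frac{2 B D y e^{x} e^{y} \sin{\left(x y \right)}}{3} - 2 B e^{x} e^{y} + \frac{C^{2} \sin^{2}{\left(y \right)}}{2} + C D x \sin{\left(y \right)} \sin{\left(x y \right)} + C \sin{\left(y \right)} + \frac{D^{2} x^{2} \sin^{2}{\left(x y \right)}}{2} + \frac{D^{2} y^{2} \sin^{2}{\left(x y \right)}}{3} + D x \sin{\left(x y \right)} + D y^{2} \cos{\left(x y \right)}
This must equal f(x, y) identically; expanded, f = \frac{x^{2} \sin^{2}{\left(x y \right)}}{2} + x e^{x} e^{y} \sin{\left(x y \right)} - x \sin{\left(y \right)} \sin{\left(x y \right)} + x \sin{\left(x y \right)} + \frac{y^{2} \sin^{2}{\left(x y \right)}}{3} + y^{2} \cos{\left(x y \right)} + \frac{2 y e^{x} e^{y} \sin{\left(x y \right)}}{3} + \frac{2 y \sin{\left(x y \right)}}{3} + \frac{5 e^{2 x} e^{2 y}}{6} - e^{x} e^{y} \sin{\left(y \right)} + \frac{8 e^{x} e^{y}}{3} + \frac{\sin^{2}{\left(y \right)}}{2} - \sin{\left(y \right)} + \frac{1}{3}.
Matching coefficients of the independent functions:
  [constant term]:  \frac{A^{2}}{3} = \frac{1}{3}
  [x \sin{\left(x y \right)}, y^{2} \cos{\left(x y \right)}]:  D = 1
  [x^{2} \sin^{2}{\left(x y \right)}]:  \frac{D^{2}}{2} = \frac{1}{2}
  [y \sin{\left(x y \right)}]:  - \frac{2 A D}{3} = \frac{2}{3}
  [y^{2} \sin^{2}{\left(x y \right)}]:  \frac{D^{2}}{3} = \frac{1}{3}
  [e^{x} e^{y}]:  \frac{2 A B}{3} - 2 B = \frac{8}{3}
  [e^{2 x} e^{2 y}]:  \frac{5 B^{2}}{6} = \frac{5}{6}
  [x \sin{\left(y \right)} \sin{\left(x y \right)}]:  C D = -1
  [e^{x} e^{y} \sin{\left(y \right)}]:  - B C = -1
  [x e^{x} e^{y} \sin{\left(x y \right)}]:  - B D = 1
  [y e^{x} e^{y} \sin{\left(x y \right)}]:  - \frac{2 B D}{3} = \frac{2}{3}
  [\sin{\left(y \right)}]:  C = -1
  [\sin^{2}{\left(y \right)}]:  \frac{C^{2}}{2} = \frac{1}{2}
Solving: A = -1, B = -1, C = -1, D = 1.
Check against the point condition:
  u(0, 0) = -1  ⟹  B + C + D = -1  ✓
Hence u(x, y) = - x - e^{x + y} - \cos{\left(y \right)} + \cos{\left(x y \right)}.

Answer: u(x, y) = - x - e^{x + y} - \cos{\left(y \right)} + \cos{\left(x y \right)}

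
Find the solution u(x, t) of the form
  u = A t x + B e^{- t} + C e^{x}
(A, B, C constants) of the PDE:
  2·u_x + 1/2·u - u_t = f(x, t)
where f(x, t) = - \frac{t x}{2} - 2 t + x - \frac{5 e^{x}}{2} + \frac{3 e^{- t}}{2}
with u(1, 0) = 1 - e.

Substitute the ansatz u = A t x + B e^{- t} + C e^{x} into the left-hand side.
Derivatives of the ansatz:
  u_x = A t + C e^{x}
  u_t = A x - B e^{- t}
Term by term:
  2·u_x = 2 A t + 2 C e^{x}
  1/2·u = \frac{A t x}{2} + \frac{B e^{- t}}{2} + \frac{C e^{x}}{2}
  -u_t = - A x + B e^{- t}
So the left-hand side equals
  \frac{A t x}{2} + 2 A t - A x + \frac{3 B e^{- t}}{2} + \frac{5 C e^{x}}{2}
This must equal f(x, t) = - \frac{t x}{2} - 2 t + x - \frac{5 e^{x}}{2} + \frac{3 e^{- t}}{2} identically.
Matching coefficients of the independent functions:
  [t]:  2 A = -2
  [x]:  - A = 1
  [t x]:  \frac{A}{2} = - \frac{1}{2}
  [e^{- t}]:  \frac{3 B}{2} = \frac{3}{2}
  [e^{x}]:  \frac{5 C}{2} = - \frac{5}{2}
Solving: A = -1, B = 1, C = -1.
Check against the point condition:
  u(1, 0) = 1 - e  ⟹  B + e C = 1 - e  ✓
Hence u(x, t) = - t x - e^{x} + e^{- t}.

Answer: u(x, t) = - t x - e^{x} + e^{- t}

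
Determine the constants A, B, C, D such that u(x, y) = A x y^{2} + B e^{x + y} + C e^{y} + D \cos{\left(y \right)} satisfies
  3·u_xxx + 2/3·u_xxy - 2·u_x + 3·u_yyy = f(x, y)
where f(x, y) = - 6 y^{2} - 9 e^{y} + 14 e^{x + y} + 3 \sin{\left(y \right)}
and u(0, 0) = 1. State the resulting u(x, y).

Answer: u(x, y) = 3 x y^{2} - 3 e^{y} + 3 e^{x + y} + \cos{\left(y \right)}

Derivation:
Substitute the ansatz u = A x y^{2} + B e^{x + y} + C e^{y} + D \cos{\left(y \right)} into the left-hand side.
Derivatives of the ansatz:
  u_xxx = B e^{x} e^{y}
  u_xxy = B e^{x} e^{y}
  u_x = A y^{2} + B e^{x} e^{y}
  u_yyy = B e^{x} e^{y} + C e^{y} + D \sin{\left(y \right)}
Term by term:
  3·u_xxx = 3 B e^{x} e^{y}
  2/3·u_xxy = \frac{2 B e^{x} e^{y}}{3}
  -2·u_x = - 2 A y^{2} - 2 B e^{x} e^{y}
  3·u_yyy = 3 B e^{x} e^{y} + 3 C e^{y} + 3 D \sin{\left(y \right)}
So the left-hand side equals
  - 2 A y^{2} + \frac{14 B e^{x} e^{y}}{3} + 3 C e^{y} + 3 D \sin{\left(y \right)}
This must equal f(x, y) identically; expanded, f = - 6 y^{2} + 14 e^{x} e^{y} - 9 e^{y} + 3 \sin{\left(y \right)}.
Matching coefficients of the independent functions:
  [y^{2}]:  - 2 A = -6
  [e^{x} e^{y}]:  \frac{14 B}{3} = 14
  [e^{y}]:  3 C = -9
  [\sin{\left(y \right)}]:  3 D = 3
Solving: A = 3, B = 3, C = -3, D = 1.
Check against the point condition:
  u(0, 0) = 1  ⟹  B + C + D = 1  ✓
Hence u(x, y) = 3 x y^{2} - 3 e^{y} + 3 e^{x + y} + \cos{\left(y \right)}.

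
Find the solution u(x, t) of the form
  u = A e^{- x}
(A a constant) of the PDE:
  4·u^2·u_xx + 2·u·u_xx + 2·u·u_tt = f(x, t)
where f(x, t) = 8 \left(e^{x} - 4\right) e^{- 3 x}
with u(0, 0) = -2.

Answer: u(x, t) = - 2 e^{- x}

Derivation:
Substitute the ansatz u = A e^{- x} into the left-hand side.
Derivatives of the ansatz:
  u_xx = A e^{- x}
  u_tt = 0
Term by term:
  4·u^2·u_xx = 4 A^{3} e^{- 3 x}
  2·u·u_xx = 2 A^{2} e^{- 2 x}
  2·u·u_tt = 0
So the left-hand side equals
  4 A^{3} e^{- 3 x} + 2 A^{2} e^{- 2 x}
This must equal f(x, t) identically; expanded, f = 8 e^{- 2 x} - 32 e^{- 3 x}.
Matching coefficients of the independent functions:
  [e^{- 3 x}]:  4 A^{3} = -32
  [e^{- 2 x}]:  2 A^{2} = 8
Solving: A = -2.
Check against the point condition:
  u(0, 0) = -2  ⟹  A = -2  ✓
Hence u(x, t) = - 2 e^{- x}.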